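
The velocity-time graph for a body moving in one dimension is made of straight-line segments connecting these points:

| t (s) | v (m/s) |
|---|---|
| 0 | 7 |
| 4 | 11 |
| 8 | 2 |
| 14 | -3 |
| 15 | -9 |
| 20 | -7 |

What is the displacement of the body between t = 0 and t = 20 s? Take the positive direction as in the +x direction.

13 m

Displacement is the signed area under the v-t curve.
0–4 s: ½(7 + 11)(4) = 36 m
4–8 s: ½(11 + 2)(4) = 26 m
8–14 s: ½(2 + -3)(6) = -3 m
14–15 s: ½(-3 + -9)(1) = -6 m
15–20 s: ½(-9 + -7)(5) = -40 m
Net displacement = 13 m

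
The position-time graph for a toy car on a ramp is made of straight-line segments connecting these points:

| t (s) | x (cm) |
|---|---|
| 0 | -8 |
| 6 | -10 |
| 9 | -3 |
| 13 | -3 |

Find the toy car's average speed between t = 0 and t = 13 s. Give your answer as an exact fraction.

9/13 cm/s

Average speed = (total path length)/(elapsed time); on a piecewise-linear x-t graph the path length is Σ|Δx|.
0–6 s: |Δx| = |-10 − -8| = 2 cm
6–9 s: |Δx| = |-3 − -10| = 7 cm
9–13 s: |Δx| = |-3 − -3| = 0 cm
Total path = 9 cm; average speed = 9/13 = 9/13 cm/s.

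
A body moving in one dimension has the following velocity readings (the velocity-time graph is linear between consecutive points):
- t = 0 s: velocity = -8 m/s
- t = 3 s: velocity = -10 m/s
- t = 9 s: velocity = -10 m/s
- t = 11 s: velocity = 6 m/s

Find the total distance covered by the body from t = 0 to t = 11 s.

Distance (not displacement) is the total path length: add the absolute areas under v-t.
0–3 s: |½(-8 + -10)(3)| = 27 m
3–9 s: |-10| × 6 = 60 m
9–11 s: v = 0 at t = 10.25 s; triangle areas 6.25 + 2.25 = 8.5 m
Total distance = 95.5 m

95.5 m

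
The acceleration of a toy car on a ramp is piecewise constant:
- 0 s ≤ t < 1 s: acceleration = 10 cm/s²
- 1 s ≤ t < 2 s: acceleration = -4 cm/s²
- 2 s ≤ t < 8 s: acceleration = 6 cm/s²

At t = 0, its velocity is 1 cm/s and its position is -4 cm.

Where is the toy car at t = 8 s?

161 cm

On each constant-a segment, Δv = aΔt and Δx = v₀Δt + ½aΔt²; chain segment to segment.
0–1 s: v starts 1 cm/s; Δx = 1·1 + ½·10·1² = 6 cm; v ends 11 cm/s.
1–2 s: v starts 11 cm/s; Δx = 11·1 + ½·-4·1² = 9 cm; v ends 7 cm/s.
2–8 s: v starts 7 cm/s; Δx = 7·6 + ½·6·6² = 150 cm; v ends 43 cm/s.
x(8) = -4 + Σ Δx = 161 cm.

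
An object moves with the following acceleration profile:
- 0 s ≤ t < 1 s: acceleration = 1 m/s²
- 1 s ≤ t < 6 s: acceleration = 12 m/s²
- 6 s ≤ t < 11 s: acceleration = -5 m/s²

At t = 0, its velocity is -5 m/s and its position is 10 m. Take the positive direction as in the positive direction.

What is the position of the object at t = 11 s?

353 m

On each constant-a segment, Δv = aΔt and Δx = v₀Δt + ½aΔt²; chain segment to segment.
0–1 s: v starts -5 m/s; Δx = -5·1 + ½·1·1² = -4.5 m; v ends -4 m/s.
1–6 s: v starts -4 m/s; Δx = -4·5 + ½·12·5² = 130 m; v ends 56 m/s.
6–11 s: v starts 56 m/s; Δx = 56·5 + ½·-5·5² = 217.5 m; v ends 31 m/s.
x(11) = 10 + Σ Δx = 353 m.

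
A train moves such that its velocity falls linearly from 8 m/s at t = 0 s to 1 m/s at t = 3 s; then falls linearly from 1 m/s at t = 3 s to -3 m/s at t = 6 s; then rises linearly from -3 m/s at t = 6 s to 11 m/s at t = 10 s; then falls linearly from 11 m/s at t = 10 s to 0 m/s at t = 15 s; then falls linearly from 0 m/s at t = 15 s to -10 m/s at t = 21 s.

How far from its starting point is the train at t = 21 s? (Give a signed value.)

24 m

Net displacement equals the area under the velocity-time graph (areas below the axis count negative).
0–3 s: ½(8 + 1)(3) = 13.5 m
3–6 s: ½(1 + -3)(3) = -3 m
6–10 s: ½(-3 + 11)(4) = 16 m
10–15 s: ½(11 + 0)(5) = 27.5 m
15–21 s: ½(0 + -10)(6) = -30 m
Net displacement = 24 m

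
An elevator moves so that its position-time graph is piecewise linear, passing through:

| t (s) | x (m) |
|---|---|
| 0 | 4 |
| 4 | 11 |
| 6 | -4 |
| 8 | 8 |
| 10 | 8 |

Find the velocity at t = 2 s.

Velocity is the slope of the x-t graph on 0–4 s: (11 − 4)/(4 − 0) = 1.75 m/s.

1.75 m/s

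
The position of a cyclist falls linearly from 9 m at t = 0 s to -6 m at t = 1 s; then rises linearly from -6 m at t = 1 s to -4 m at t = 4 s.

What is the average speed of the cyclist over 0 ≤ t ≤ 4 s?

Average speed = (total path length)/(elapsed time); on a piecewise-linear x-t graph the path length is Σ|Δx|.
0–1 s: |Δx| = |-6 − 9| = 15 m
1–4 s: |Δx| = |-4 − -6| = 2 m
Total path = 17 m; average speed = 17/4 = 4.25 m/s.

4.25 m/s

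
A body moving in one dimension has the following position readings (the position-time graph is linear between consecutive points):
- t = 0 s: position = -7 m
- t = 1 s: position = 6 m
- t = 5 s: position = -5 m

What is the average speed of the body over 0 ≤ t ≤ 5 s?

Average speed = (total path length)/(elapsed time); on a piecewise-linear x-t graph the path length is Σ|Δx|.
0–1 s: |Δx| = |6 − -7| = 13 m
1–5 s: |Δx| = |-5 − 6| = 11 m
Total path = 24 m; average speed = 24/5 = 4.8 m/s.

4.8 m/s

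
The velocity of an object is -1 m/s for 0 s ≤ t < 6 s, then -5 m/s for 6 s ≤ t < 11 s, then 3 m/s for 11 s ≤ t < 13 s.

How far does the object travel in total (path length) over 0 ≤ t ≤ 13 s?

37 m

Total distance travelled is ∫|v| dt — sum the magnitudes of each area piece.
0–6 s: |-1| × 6 = 6 m
6–11 s: |-5| × 5 = 25 m
11–13 s: |3| × 2 = 6 m
Total distance = 37 m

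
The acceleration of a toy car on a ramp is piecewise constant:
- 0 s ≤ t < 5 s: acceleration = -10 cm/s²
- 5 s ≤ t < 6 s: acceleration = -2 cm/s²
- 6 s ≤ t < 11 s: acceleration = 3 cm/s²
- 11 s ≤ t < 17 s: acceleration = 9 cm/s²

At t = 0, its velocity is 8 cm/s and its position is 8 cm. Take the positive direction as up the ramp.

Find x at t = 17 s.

-314.5 cm

On each constant-a segment, Δv = aΔt and Δx = v₀Δt + ½aΔt²; chain segment to segment.
0–5 s: v starts 8 cm/s; Δx = 8·5 + ½·-10·5² = -85 cm; v ends -42 cm/s.
5–6 s: v starts -42 cm/s; Δx = -42·1 + ½·-2·1² = -43 cm; v ends -44 cm/s.
6–11 s: v starts -44 cm/s; Δx = -44·5 + ½·3·5² = -182.5 cm; v ends -29 cm/s.
11–17 s: v starts -29 cm/s; Δx = -29·6 + ½·9·6² = -12 cm; v ends 25 cm/s.
x(17) = 8 + Σ Δx = -314.5 cm.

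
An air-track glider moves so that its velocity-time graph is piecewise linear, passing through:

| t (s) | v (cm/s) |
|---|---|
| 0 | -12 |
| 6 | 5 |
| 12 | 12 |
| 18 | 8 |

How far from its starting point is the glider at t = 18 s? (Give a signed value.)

90 cm

Net displacement equals the area under the velocity-time graph (areas below the axis count negative).
0–6 s: ½(-12 + 5)(6) = -21 cm
6–12 s: ½(5 + 12)(6) = 51 cm
12–18 s: ½(12 + 8)(6) = 60 cm
Net displacement = 90 cm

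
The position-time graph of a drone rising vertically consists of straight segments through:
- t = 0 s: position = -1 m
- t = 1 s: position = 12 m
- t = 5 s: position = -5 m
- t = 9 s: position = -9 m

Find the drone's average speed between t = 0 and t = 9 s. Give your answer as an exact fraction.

Average speed = (total path length)/(elapsed time); on a piecewise-linear x-t graph the path length is Σ|Δx|.
0–1 s: |Δx| = |12 − -1| = 13 m
1–5 s: |Δx| = |-5 − 12| = 17 m
5–9 s: |Δx| = |-9 − -5| = 4 m
Total path = 34 m; average speed = 34/9 = 34/9 m/s.

34/9 m/s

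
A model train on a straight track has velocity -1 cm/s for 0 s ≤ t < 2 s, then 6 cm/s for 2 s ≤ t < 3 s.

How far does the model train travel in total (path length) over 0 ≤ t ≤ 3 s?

Total distance travelled is ∫|v| dt — sum the magnitudes of each area piece.
0–2 s: |-1| × 2 = 2 cm
2–3 s: |6| × 1 = 6 cm
Total distance = 8 cm

8 cm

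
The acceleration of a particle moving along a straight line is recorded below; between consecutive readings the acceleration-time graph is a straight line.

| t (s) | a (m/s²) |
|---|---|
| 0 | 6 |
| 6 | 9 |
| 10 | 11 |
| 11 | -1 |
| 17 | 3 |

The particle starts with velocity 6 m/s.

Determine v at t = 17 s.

102 m/s

Δv equals the area under the a-t graph; then v = v₀ + Δv.
0–6 s: ½(6 + 9)(6) = 45 m/s
6–10 s: ½(9 + 11)(4) = 40 m/s
10–11 s: ½(11 + -1)(1) = 5 m/s
11–17 s: ½(-1 + 3)(6) = 6 m/s
Δv = 96 m/s, so v(17) = 6 + (96) = 102 m/s.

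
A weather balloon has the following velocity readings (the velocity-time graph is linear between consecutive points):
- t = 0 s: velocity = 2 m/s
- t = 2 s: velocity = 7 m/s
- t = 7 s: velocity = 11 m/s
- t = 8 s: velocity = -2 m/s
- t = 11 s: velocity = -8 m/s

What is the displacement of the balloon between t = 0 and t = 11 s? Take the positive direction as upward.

Displacement is the signed area under the v-t curve.
0–2 s: ½(2 + 7)(2) = 9 m
2–7 s: ½(7 + 11)(5) = 45 m
7–8 s: ½(11 + -2)(1) = 4.5 m
8–11 s: ½(-2 + -8)(3) = -15 m
Net displacement = 43.5 m

43.5 m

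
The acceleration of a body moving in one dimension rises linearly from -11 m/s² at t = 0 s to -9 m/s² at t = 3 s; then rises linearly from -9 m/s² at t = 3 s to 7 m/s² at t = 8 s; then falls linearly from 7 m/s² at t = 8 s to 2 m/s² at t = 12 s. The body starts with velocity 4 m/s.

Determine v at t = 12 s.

-13 m/s

Δv equals the area under the a-t graph; then v = v₀ + Δv.
0–3 s: ½(-11 + -9)(3) = -30 m/s
3–8 s: ½(-9 + 7)(5) = -5 m/s
8–12 s: ½(7 + 2)(4) = 18 m/s
Δv = -17 m/s, so v(12) = 4 + (-17) = -13 m/s.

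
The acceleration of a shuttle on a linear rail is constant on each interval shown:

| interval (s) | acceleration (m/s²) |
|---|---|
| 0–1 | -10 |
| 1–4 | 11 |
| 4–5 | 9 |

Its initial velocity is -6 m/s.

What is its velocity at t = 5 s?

Δv equals the area under the a-t graph; then v = v₀ + Δv.
0–1 s: -10 × 1 = -10 m/s
1–4 s: 11 × 3 = 33 m/s
4–5 s: 9 × 1 = 9 m/s
Δv = 32 m/s, so v(5) = -6 + (32) = 26 m/s.

26 m/s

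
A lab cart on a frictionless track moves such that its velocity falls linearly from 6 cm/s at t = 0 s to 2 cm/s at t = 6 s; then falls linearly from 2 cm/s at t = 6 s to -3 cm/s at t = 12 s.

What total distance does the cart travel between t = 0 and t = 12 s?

31.8 cm

Total distance travelled is ∫|v| dt — sum the magnitudes of each area piece.
0–6 s: |½(6 + 2)(6)| = 24 cm
6–12 s: v = 0 at t = 8.4 s; triangle areas 2.4 + 5.4 = 7.8 cm
Total distance = 31.8 cm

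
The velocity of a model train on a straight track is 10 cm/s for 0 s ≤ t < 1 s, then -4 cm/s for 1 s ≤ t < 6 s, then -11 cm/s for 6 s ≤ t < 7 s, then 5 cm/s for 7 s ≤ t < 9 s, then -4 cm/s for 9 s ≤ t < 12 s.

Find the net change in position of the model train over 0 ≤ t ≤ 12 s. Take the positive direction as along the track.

Displacement is the signed area under the v-t curve.
0–1 s: 10 × 1 = 10 cm
1–6 s: -4 × 5 = -20 cm
6–7 s: -11 × 1 = -11 cm
7–9 s: 5 × 2 = 10 cm
9–12 s: -4 × 3 = -12 cm
Net displacement = -23 cm

-23 cm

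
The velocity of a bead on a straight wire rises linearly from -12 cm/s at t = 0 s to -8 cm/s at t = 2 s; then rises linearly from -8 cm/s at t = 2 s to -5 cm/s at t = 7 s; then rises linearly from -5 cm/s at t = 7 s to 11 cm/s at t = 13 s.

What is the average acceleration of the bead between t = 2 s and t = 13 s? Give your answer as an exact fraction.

Average acceleration = Δv/Δt = (11 − -8)/(13 − 2) = 19/11 cm/s².

19/11 cm/s²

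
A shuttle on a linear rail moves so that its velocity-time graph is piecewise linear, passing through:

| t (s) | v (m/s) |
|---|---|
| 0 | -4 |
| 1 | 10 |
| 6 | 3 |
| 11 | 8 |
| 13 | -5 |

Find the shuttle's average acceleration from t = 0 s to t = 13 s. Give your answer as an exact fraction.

Average acceleration = Δv/Δt = (-5 − -4)/(13 − 0) = -1/13 m/s².

-1/13 m/s²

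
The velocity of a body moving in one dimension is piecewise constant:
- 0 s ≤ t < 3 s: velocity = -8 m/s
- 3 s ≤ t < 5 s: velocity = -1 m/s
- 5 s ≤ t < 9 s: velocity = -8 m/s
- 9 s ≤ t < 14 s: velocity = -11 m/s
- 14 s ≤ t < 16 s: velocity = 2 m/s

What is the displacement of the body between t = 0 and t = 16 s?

-109 m

Displacement is the signed area under the v-t curve.
0–3 s: -8 × 3 = -24 m
3–5 s: -1 × 2 = -2 m
5–9 s: -8 × 4 = -32 m
9–14 s: -11 × 5 = -55 m
14–16 s: 2 × 2 = 4 m
Net displacement = -109 m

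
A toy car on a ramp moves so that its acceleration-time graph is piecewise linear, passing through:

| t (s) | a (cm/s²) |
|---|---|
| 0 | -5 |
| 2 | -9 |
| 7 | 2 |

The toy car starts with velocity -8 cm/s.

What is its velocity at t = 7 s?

-39.5 cm/s

Δv equals the area under the a-t graph; then v = v₀ + Δv.
0–2 s: ½(-5 + -9)(2) = -14 cm/s
2–7 s: ½(-9 + 2)(5) = -17.5 cm/s
Δv = -31.5 cm/s, so v(7) = -8 + (-31.5) = -39.5 cm/s.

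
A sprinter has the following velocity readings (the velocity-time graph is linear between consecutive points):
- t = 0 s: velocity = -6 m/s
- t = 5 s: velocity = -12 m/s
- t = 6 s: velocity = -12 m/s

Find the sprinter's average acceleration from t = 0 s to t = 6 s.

-1 m/s²

Average acceleration = Δv/Δt = (-12 − -6)/(6 − 0) = -1 m/s².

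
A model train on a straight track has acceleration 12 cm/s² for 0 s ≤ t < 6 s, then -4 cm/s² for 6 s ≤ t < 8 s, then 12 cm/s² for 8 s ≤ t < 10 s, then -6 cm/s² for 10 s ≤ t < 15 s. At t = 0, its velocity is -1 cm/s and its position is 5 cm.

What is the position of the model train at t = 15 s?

859 cm

On each constant-a segment, Δv = aΔt and Δx = v₀Δt + ½aΔt²; chain segment to segment.
0–6 s: v starts -1 cm/s; Δx = -1·6 + ½·12·6² = 210 cm; v ends 71 cm/s.
6–8 s: v starts 71 cm/s; Δx = 71·2 + ½·-4·2² = 134 cm; v ends 63 cm/s.
8–10 s: v starts 63 cm/s; Δx = 63·2 + ½·12·2² = 150 cm; v ends 87 cm/s.
10–15 s: v starts 87 cm/s; Δx = 87·5 + ½·-6·5² = 360 cm; v ends 57 cm/s.
x(15) = 5 + Σ Δx = 859 cm.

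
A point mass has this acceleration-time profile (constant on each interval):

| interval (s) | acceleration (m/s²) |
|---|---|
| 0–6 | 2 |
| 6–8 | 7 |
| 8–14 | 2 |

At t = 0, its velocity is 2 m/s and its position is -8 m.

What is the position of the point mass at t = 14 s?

On each constant-a segment, Δv = aΔt and Δx = v₀Δt + ½aΔt²; chain segment to segment.
0–6 s: v starts 2 m/s; Δx = 2·6 + ½·2·6² = 48 m; v ends 14 m/s.
6–8 s: v starts 14 m/s; Δx = 14·2 + ½·7·2² = 42 m; v ends 28 m/s.
8–14 s: v starts 28 m/s; Δx = 28·6 + ½·2·6² = 204 m; v ends 40 m/s.
x(14) = -8 + Σ Δx = 286 m.

286 m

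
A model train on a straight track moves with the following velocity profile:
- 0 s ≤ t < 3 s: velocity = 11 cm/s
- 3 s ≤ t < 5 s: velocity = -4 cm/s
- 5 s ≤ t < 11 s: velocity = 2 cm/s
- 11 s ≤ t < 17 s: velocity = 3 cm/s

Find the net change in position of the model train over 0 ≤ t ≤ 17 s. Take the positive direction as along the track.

55 cm

Displacement is the signed area under the v-t curve.
0–3 s: 11 × 3 = 33 cm
3–5 s: -4 × 2 = -8 cm
5–11 s: 2 × 6 = 12 cm
11–17 s: 3 × 6 = 18 cm
Net displacement = 55 cm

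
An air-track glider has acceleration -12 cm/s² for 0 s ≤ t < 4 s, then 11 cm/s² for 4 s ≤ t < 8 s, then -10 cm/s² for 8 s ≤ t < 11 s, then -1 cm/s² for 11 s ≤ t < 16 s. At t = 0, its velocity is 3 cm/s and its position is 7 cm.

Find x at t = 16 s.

-384.5 cm

On each constant-a segment, Δv = aΔt and Δx = v₀Δt + ½aΔt²; chain segment to segment.
0–4 s: v starts 3 cm/s; Δx = 3·4 + ½·-12·4² = -84 cm; v ends -45 cm/s.
4–8 s: v starts -45 cm/s; Δx = -45·4 + ½·11·4² = -92 cm; v ends -1 cm/s.
8–11 s: v starts -1 cm/s; Δx = -1·3 + ½·-10·3² = -48 cm; v ends -31 cm/s.
11–16 s: v starts -31 cm/s; Δx = -31·5 + ½·-1·5² = -167.5 cm; v ends -36 cm/s.
x(16) = 7 + Σ Δx = -384.5 cm.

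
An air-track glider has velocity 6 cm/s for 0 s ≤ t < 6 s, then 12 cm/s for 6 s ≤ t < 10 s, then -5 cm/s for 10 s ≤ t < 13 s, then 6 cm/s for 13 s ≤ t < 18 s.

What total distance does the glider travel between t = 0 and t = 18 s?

Distance (not displacement) is the total path length: add the absolute areas under v-t.
0–6 s: |6| × 6 = 36 cm
6–10 s: |12| × 4 = 48 cm
10–13 s: |-5| × 3 = 15 cm
13–18 s: |6| × 5 = 30 cm
Total distance = 129 cm

129 cm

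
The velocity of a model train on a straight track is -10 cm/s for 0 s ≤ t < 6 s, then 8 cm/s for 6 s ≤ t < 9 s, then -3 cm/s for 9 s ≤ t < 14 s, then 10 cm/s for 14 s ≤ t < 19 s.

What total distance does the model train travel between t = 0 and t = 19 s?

Distance (not displacement) is the total path length: add the absolute areas under v-t.
0–6 s: |-10| × 6 = 60 cm
6–9 s: |8| × 3 = 24 cm
9–14 s: |-3| × 5 = 15 cm
14–19 s: |10| × 5 = 50 cm
Total distance = 149 cm

149 cm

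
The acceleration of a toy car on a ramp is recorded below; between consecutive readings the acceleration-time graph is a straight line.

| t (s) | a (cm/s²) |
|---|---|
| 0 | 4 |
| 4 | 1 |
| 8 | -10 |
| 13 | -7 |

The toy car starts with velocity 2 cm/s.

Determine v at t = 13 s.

Δv equals the area under the a-t graph; then v = v₀ + Δv.
0–4 s: ½(4 + 1)(4) = 10 cm/s
4–8 s: ½(1 + -10)(4) = -18 cm/s
8–13 s: ½(-10 + -7)(5) = -42.5 cm/s
Δv = -50.5 cm/s, so v(13) = 2 + (-50.5) = -48.5 cm/s.

-48.5 cm/s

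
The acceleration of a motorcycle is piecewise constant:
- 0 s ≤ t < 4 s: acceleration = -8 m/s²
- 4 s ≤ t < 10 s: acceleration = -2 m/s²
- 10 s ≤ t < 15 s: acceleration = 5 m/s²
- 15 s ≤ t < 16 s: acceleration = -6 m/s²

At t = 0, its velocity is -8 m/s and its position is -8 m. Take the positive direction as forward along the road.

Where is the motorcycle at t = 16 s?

On each constant-a segment, Δv = aΔt and Δx = v₀Δt + ½aΔt²; chain segment to segment.
0–4 s: v starts -8 m/s; Δx = -8·4 + ½·-8·4² = -96 m; v ends -40 m/s.
4–10 s: v starts -40 m/s; Δx = -40·6 + ½·-2·6² = -276 m; v ends -52 m/s.
10–15 s: v starts -52 m/s; Δx = -52·5 + ½·5·5² = -197.5 m; v ends -27 m/s.
15–16 s: v starts -27 m/s; Δx = -27·1 + ½·-6·1² = -30 m; v ends -33 m/s.
x(16) = -8 + Σ Δx = -607.5 m.

-607.5 m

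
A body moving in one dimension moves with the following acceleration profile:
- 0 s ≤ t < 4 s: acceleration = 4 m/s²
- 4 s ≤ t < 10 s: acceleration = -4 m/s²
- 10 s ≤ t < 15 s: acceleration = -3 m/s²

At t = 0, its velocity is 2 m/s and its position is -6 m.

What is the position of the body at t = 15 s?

On each constant-a segment, Δv = aΔt and Δx = v₀Δt + ½aΔt²; chain segment to segment.
0–4 s: v starts 2 m/s; Δx = 2·4 + ½·4·4² = 40 m; v ends 18 m/s.
4–10 s: v starts 18 m/s; Δx = 18·6 + ½·-4·6² = 36 m; v ends -6 m/s.
10–15 s: v starts -6 m/s; Δx = -6·5 + ½·-3·5² = -67.5 m; v ends -21 m/s.
x(15) = -6 + Σ Δx = 2.5 m.

2.5 m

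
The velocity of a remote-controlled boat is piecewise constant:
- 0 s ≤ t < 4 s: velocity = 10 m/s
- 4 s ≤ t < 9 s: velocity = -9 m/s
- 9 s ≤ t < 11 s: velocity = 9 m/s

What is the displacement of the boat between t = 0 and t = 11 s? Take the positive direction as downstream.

Displacement is the signed area under the v-t curve.
0–4 s: 10 × 4 = 40 m
4–9 s: -9 × 5 = -45 m
9–11 s: 9 × 2 = 18 m
Net displacement = 13 m

13 m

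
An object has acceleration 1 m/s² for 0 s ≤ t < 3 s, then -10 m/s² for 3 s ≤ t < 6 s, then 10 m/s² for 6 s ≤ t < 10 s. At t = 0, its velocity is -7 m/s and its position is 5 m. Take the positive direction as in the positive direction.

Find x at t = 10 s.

On each constant-a segment, Δv = aΔt and Δx = v₀Δt + ½aΔt²; chain segment to segment.
0–3 s: v starts -7 m/s; Δx = -7·3 + ½·1·3² = -16.5 m; v ends -4 m/s.
3–6 s: v starts -4 m/s; Δx = -4·3 + ½·-10·3² = -57 m; v ends -34 m/s.
6–10 s: v starts -34 m/s; Δx = -34·4 + ½·10·4² = -56 m; v ends 6 m/s.
x(10) = 5 + Σ Δx = -124.5 m.

-124.5 m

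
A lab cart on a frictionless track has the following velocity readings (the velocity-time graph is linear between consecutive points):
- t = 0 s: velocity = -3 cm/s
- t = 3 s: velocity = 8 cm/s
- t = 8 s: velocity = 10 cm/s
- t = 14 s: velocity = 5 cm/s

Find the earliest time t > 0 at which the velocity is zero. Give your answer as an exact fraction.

t = 9/11 s

v changes sign on 0–3 s (from -3 to 8); the graph is linear there, so v = 0 at t = 0 + (3)·(3 − 0)/(8 − -3) = 9/11 s.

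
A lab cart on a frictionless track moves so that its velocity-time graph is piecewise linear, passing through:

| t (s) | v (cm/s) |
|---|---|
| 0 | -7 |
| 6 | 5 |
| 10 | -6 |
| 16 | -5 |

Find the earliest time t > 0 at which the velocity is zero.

t = 3.5 s

v changes sign on 0–6 s (from -7 to 5); the graph is linear there, so v = 0 at t = 0 + (7)·(6 − 0)/(5 − -7) = 3.5 s.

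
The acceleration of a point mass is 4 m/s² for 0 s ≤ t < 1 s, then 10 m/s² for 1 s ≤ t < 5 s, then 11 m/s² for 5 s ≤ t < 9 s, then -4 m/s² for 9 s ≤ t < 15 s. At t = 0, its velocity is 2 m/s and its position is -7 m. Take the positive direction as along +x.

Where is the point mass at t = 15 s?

On each constant-a segment, Δv = aΔt and Δx = v₀Δt + ½aΔt²; chain segment to segment.
0–1 s: v starts 2 m/s; Δx = 2·1 + ½·4·1² = 4 m; v ends 6 m/s.
1–5 s: v starts 6 m/s; Δx = 6·4 + ½·10·4² = 104 m; v ends 46 m/s.
5–9 s: v starts 46 m/s; Δx = 46·4 + ½·11·4² = 272 m; v ends 90 m/s.
9–15 s: v starts 90 m/s; Δx = 90·6 + ½·-4·6² = 468 m; v ends 66 m/s.
x(15) = -7 + Σ Δx = 841 m.

841 m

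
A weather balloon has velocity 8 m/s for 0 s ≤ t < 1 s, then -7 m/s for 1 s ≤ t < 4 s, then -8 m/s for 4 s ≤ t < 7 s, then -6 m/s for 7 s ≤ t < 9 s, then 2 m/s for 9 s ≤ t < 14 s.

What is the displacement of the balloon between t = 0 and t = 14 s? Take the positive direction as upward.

Displacement is the signed area under the v-t curve.
0–1 s: 8 × 1 = 8 m
1–4 s: -7 × 3 = -21 m
4–7 s: -8 × 3 = -24 m
7–9 s: -6 × 2 = -12 m
9–14 s: 2 × 5 = 10 m
Net displacement = -39 m

-39 m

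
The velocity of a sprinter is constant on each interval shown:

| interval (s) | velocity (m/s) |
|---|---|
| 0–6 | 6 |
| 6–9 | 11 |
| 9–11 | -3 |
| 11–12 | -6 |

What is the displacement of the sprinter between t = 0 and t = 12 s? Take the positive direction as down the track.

57 m

Net displacement equals the area under the velocity-time graph (areas below the axis count negative).
0–6 s: 6 × 6 = 36 m
6–9 s: 11 × 3 = 33 m
9–11 s: -3 × 2 = -6 m
11–12 s: -6 × 1 = -6 m
Net displacement = 57 m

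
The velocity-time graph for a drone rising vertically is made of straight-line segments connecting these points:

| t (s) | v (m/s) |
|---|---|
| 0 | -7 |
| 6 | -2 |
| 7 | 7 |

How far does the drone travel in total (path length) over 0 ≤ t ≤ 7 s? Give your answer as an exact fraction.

Total distance travelled is ∫|v| dt — sum the magnitudes of each area piece.
0–6 s: |½(-7 + -2)(6)| = 27 m
6–7 s: v = 0 at t = 56/9 s; triangle areas 2/9 + 49/18 = 53/18 m
Total distance = 539/18 m

539/18 m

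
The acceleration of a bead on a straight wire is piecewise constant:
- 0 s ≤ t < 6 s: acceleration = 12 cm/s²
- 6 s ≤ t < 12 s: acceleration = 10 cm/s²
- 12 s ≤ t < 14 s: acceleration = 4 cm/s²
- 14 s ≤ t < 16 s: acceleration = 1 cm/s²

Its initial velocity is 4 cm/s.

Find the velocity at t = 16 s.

146 cm/s

Δv equals the area under the a-t graph; then v = v₀ + Δv.
0–6 s: 12 × 6 = 72 cm/s
6–12 s: 10 × 6 = 60 cm/s
12–14 s: 4 × 2 = 8 cm/s
14–16 s: 1 × 2 = 2 cm/s
Δv = 142 cm/s, so v(16) = 4 + (142) = 146 cm/s.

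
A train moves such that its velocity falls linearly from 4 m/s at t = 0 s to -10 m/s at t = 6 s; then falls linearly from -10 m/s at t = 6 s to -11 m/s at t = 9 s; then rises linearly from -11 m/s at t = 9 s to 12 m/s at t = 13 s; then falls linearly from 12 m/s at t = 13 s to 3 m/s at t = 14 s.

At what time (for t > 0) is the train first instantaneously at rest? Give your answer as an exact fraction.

v changes sign on 0–6 s (from 4 to -10); the graph is linear there, so v = 0 at t = 0 + (-4)·(6 − 0)/(-10 − 4) = 12/7 s.

t = 12/7 s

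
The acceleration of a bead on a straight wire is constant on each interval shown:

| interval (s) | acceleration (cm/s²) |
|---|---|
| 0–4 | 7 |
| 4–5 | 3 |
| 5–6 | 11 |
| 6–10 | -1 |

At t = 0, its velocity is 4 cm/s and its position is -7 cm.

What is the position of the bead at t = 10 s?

On each constant-a segment, Δv = aΔt and Δx = v₀Δt + ½aΔt²; chain segment to segment.
0–4 s: v starts 4 cm/s; Δx = 4·4 + ½·7·4² = 72 cm; v ends 32 cm/s.
4–5 s: v starts 32 cm/s; Δx = 32·1 + ½·3·1² = 33.5 cm; v ends 35 cm/s.
5–6 s: v starts 35 cm/s; Δx = 35·1 + ½·11·1² = 40.5 cm; v ends 46 cm/s.
6–10 s: v starts 46 cm/s; Δx = 46·4 + ½·-1·4² = 176 cm; v ends 42 cm/s.
x(10) = -7 + Σ Δx = 315 cm.

315 cm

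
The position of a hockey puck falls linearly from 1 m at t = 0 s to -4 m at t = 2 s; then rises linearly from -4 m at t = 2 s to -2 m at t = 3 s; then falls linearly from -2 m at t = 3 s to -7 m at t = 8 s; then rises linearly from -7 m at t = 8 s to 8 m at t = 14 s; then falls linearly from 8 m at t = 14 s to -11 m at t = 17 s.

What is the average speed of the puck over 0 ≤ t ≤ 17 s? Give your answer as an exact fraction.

Average speed = (total path length)/(elapsed time); on a piecewise-linear x-t graph the path length is Σ|Δx|.
0–2 s: |Δx| = |-4 − 1| = 5 m
2–3 s: |Δx| = |-2 − -4| = 2 m
3–8 s: |Δx| = |-7 − -2| = 5 m
8–14 s: |Δx| = |8 − -7| = 15 m
14–17 s: |Δx| = |-11 − 8| = 19 m
Total path = 46 m; average speed = 46/17 = 46/17 m/s.

46/17 m/s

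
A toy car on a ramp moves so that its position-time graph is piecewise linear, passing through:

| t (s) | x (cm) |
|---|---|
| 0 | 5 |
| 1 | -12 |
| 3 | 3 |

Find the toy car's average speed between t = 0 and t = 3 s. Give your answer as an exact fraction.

Average speed = (total path length)/(elapsed time); on a piecewise-linear x-t graph the path length is Σ|Δx|.
0–1 s: |Δx| = |-12 − 5| = 17 cm
1–3 s: |Δx| = |3 − -12| = 15 cm
Total path = 32 cm; average speed = 32/3 = 32/3 cm/s.

32/3 cm/s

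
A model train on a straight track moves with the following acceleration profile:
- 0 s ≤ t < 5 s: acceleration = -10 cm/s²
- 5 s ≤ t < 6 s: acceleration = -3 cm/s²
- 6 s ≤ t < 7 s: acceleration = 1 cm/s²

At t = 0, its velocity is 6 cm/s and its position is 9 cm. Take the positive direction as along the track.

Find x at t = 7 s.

-178 cm

On each constant-a segment, Δv = aΔt and Δx = v₀Δt + ½aΔt²; chain segment to segment.
0–5 s: v starts 6 cm/s; Δx = 6·5 + ½·-10·5² = -95 cm; v ends -44 cm/s.
5–6 s: v starts -44 cm/s; Δx = -44·1 + ½·-3·1² = -45.5 cm; v ends -47 cm/s.
6–7 s: v starts -47 cm/s; Δx = -47·1 + ½·1·1² = -46.5 cm; v ends -46 cm/s.
x(7) = 9 + Σ Δx = -178 cm.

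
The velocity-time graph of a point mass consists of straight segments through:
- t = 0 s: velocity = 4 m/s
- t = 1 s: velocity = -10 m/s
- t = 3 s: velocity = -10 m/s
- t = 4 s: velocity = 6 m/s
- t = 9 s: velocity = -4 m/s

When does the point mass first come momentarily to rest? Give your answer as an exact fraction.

v changes sign on 0–1 s (from 4 to -10); the graph is linear there, so v = 0 at t = 0 + (-4)·(1 − 0)/(-10 − 4) = 2/7 s.

t = 2/7 s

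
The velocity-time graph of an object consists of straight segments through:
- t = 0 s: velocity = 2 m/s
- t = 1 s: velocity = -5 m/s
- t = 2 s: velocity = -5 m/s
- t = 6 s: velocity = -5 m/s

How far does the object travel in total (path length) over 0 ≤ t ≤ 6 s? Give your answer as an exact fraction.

379/14 m

Total distance travelled is ∫|v| dt — sum the magnitudes of each area piece.
0–1 s: v = 0 at t = 2/7 s; triangle areas 2/7 + 25/14 = 29/14 m
1–2 s: |-5| × 1 = 5 m
2–6 s: |-5| × 4 = 20 m
Total distance = 379/14 m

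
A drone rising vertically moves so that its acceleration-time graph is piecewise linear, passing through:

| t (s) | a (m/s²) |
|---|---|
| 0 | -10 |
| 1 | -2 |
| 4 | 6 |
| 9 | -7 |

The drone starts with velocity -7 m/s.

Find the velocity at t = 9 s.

Δv equals the area under the a-t graph; then v = v₀ + Δv.
0–1 s: ½(-10 + -2)(1) = -6 m/s
1–4 s: ½(-2 + 6)(3) = 6 m/s
4–9 s: ½(6 + -7)(5) = -2.5 m/s
Δv = -2.5 m/s, so v(9) = -7 + (-2.5) = -9.5 m/s.

-9.5 m/s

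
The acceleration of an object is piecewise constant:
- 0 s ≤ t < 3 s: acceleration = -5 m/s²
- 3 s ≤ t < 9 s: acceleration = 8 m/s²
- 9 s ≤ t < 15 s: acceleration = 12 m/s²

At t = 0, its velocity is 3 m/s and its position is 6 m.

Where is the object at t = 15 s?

On each constant-a segment, Δv = aΔt and Δx = v₀Δt + ½aΔt²; chain segment to segment.
0–3 s: v starts 3 m/s; Δx = 3·3 + ½·-5·3² = -13.5 m; v ends -12 m/s.
3–9 s: v starts -12 m/s; Δx = -12·6 + ½·8·6² = 72 m; v ends 36 m/s.
9–15 s: v starts 36 m/s; Δx = 36·6 + ½·12·6² = 432 m; v ends 108 m/s.
x(15) = 6 + Σ Δx = 496.5 m.

496.5 m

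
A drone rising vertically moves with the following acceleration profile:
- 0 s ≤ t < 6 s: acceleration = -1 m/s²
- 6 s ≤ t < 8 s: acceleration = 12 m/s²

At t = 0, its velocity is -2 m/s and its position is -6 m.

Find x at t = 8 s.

-28 m

On each constant-a segment, Δv = aΔt and Δx = v₀Δt + ½aΔt²; chain segment to segment.
0–6 s: v starts -2 m/s; Δx = -2·6 + ½·-1·6² = -30 m; v ends -8 m/s.
6–8 s: v starts -8 m/s; Δx = -8·2 + ½·12·2² = 8 m; v ends 16 m/s.
x(8) = -6 + Σ Δx = -28 m.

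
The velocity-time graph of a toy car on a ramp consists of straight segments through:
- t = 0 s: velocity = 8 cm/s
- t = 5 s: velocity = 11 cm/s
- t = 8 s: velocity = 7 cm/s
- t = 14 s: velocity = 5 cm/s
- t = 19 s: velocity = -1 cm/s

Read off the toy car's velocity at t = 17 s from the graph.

1.4 cm/s

On 14–19 s the graph is linear from 5 to -1 cm/s: v(17) = 5 + (-1 − 5)·(17 − 14)/(19 − 14) = 1.4 cm/s.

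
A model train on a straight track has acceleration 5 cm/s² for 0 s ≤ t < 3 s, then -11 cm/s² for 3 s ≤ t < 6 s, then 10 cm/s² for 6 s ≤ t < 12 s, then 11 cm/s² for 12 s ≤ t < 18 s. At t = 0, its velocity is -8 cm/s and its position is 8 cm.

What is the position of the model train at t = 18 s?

On each constant-a segment, Δv = aΔt and Δx = v₀Δt + ½aΔt²; chain segment to segment.
0–3 s: v starts -8 cm/s; Δx = -8·3 + ½·5·3² = -1.5 cm; v ends 7 cm/s.
3–6 s: v starts 7 cm/s; Δx = 7·3 + ½·-11·3² = -28.5 cm; v ends -26 cm/s.
6–12 s: v starts -26 cm/s; Δx = -26·6 + ½·10·6² = 24 cm; v ends 34 cm/s.
12–18 s: v starts 34 cm/s; Δx = 34·6 + ½·11·6² = 402 cm; v ends 100 cm/s.
x(18) = 8 + Σ Δx = 404 cm.

404 cm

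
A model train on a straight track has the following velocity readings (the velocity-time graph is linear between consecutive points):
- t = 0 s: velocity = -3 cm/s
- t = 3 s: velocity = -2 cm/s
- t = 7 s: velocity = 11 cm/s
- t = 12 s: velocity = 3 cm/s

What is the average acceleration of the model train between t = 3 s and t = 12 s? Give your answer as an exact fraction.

5/9 cm/s²

Average acceleration = Δv/Δt = (3 − -2)/(12 − 3) = 5/9 cm/s².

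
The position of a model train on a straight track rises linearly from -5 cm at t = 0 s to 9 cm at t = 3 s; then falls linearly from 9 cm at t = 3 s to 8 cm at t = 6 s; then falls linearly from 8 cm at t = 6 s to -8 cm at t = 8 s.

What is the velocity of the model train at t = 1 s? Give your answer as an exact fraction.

14/3 cm/s

Velocity is the slope of the x-t graph on 0–3 s: (9 − -5)/(3 − 0) = 14/3 cm/s.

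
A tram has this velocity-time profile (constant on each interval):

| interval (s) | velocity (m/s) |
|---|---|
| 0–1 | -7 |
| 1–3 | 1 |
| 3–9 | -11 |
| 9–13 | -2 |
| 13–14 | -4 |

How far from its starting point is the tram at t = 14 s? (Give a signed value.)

-83 m

Net displacement equals the area under the velocity-time graph (areas below the axis count negative).
0–1 s: -7 × 1 = -7 m
1–3 s: 1 × 2 = 2 m
3–9 s: -11 × 6 = -66 m
9–13 s: -2 × 4 = -8 m
13–14 s: -4 × 1 = -4 m
Net displacement = -83 m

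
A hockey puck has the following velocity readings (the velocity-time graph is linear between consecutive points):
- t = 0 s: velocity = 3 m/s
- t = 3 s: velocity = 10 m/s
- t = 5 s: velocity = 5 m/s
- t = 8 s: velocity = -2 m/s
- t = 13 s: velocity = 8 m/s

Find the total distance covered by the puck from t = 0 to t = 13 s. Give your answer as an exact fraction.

Total distance travelled is ∫|v| dt — sum the magnitudes of each area piece.
0–3 s: |½(3 + 10)(3)| = 19.5 m
3–5 s: |½(10 + 5)(2)| = 15 m
5–8 s: v = 0 at t = 50/7 s; triangle areas 75/14 + 6/7 = 87/14 m
8–13 s: v = 0 at t = 9 s; triangle areas 1 + 16 = 17 m
Total distance = 404/7 m

404/7 m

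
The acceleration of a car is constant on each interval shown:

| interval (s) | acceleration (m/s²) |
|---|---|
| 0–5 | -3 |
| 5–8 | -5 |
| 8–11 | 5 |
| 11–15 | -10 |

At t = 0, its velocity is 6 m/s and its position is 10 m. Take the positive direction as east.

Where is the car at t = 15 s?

On each constant-a segment, Δv = aΔt and Δx = v₀Δt + ½aΔt²; chain segment to segment.
0–5 s: v starts 6 m/s; Δx = 6·5 + ½·-3·5² = -7.5 m; v ends -9 m/s.
5–8 s: v starts -9 m/s; Δx = -9·3 + ½·-5·3² = -49.5 m; v ends -24 m/s.
8–11 s: v starts -24 m/s; Δx = -24·3 + ½·5·3² = -49.5 m; v ends -9 m/s.
11–15 s: v starts -9 m/s; Δx = -9·4 + ½·-10·4² = -116 m; v ends -49 m/s.
x(15) = 10 + Σ Δx = -212.5 m.

-212.5 m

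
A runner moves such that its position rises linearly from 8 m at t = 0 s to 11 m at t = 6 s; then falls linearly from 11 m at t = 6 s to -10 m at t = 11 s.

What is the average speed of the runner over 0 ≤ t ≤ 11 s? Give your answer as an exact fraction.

Average speed = (total path length)/(elapsed time); on a piecewise-linear x-t graph the path length is Σ|Δx|.
0–6 s: |Δx| = |11 − 8| = 3 m
6–11 s: |Δx| = |-10 − 11| = 21 m
Total path = 24 m; average speed = 24/11 = 24/11 m/s.

24/11 m/s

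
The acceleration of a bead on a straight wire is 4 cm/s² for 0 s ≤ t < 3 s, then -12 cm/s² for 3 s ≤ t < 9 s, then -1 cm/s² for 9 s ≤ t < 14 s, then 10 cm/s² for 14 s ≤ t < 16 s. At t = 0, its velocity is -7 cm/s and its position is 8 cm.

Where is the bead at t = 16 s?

On each constant-a segment, Δv = aΔt and Δx = v₀Δt + ½aΔt²; chain segment to segment.
0–3 s: v starts -7 cm/s; Δx = -7·3 + ½·4·3² = -3 cm; v ends 5 cm/s.
3–9 s: v starts 5 cm/s; Δx = 5·6 + ½·-12·6² = -186 cm; v ends -67 cm/s.
9–14 s: v starts -67 cm/s; Δx = -67·5 + ½·-1·5² = -347.5 cm; v ends -72 cm/s.
14–16 s: v starts -72 cm/s; Δx = -72·2 + ½·10·2² = -124 cm; v ends -52 cm/s.
x(16) = 8 + Σ Δx = -652.5 cm.

-652.5 cm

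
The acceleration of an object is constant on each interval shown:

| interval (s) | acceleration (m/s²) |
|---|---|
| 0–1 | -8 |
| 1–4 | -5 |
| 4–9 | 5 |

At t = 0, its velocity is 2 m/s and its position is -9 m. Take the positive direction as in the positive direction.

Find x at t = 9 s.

On each constant-a segment, Δv = aΔt and Δx = v₀Δt + ½aΔt²; chain segment to segment.
0–1 s: v starts 2 m/s; Δx = 2·1 + ½·-8·1² = -2 m; v ends -6 m/s.
1–4 s: v starts -6 m/s; Δx = -6·3 + ½·-5·3² = -40.5 m; v ends -21 m/s.
4–9 s: v starts -21 m/s; Δx = -21·5 + ½·5·5² = -42.5 m; v ends 4 m/s.
x(9) = -9 + Σ Δx = -94 m.

-94 m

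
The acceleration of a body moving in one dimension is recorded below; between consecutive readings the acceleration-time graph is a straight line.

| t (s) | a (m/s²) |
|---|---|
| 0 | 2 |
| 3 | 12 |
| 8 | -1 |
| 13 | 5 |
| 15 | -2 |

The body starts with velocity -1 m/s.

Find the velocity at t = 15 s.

60.5 m/s

Δv equals the area under the a-t graph; then v = v₀ + Δv.
0–3 s: ½(2 + 12)(3) = 21 m/s
3–8 s: ½(12 + -1)(5) = 27.5 m/s
8–13 s: ½(-1 + 5)(5) = 10 m/s
13–15 s: ½(5 + -2)(2) = 3 m/s
Δv = 61.5 m/s, so v(15) = -1 + (61.5) = 60.5 m/s.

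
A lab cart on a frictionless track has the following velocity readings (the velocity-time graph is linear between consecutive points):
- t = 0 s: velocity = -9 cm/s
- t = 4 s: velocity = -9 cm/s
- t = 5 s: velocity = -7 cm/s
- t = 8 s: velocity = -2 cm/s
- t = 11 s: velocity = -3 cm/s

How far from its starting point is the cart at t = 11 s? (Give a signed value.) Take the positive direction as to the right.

Net displacement equals the area under the velocity-time graph (areas below the axis count negative).
0–4 s: -9 × 4 = -36 cm
4–5 s: ½(-9 + -7)(1) = -8 cm
5–8 s: ½(-7 + -2)(3) = -13.5 cm
8–11 s: ½(-2 + -3)(3) = -7.5 cm
Net displacement = -65 cm

-65 cm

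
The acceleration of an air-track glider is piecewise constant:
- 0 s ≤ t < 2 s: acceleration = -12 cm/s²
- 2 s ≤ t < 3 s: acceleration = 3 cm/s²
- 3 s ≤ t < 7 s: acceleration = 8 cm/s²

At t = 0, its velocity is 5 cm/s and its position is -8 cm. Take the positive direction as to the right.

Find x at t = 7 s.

On each constant-a segment, Δv = aΔt and Δx = v₀Δt + ½aΔt²; chain segment to segment.
0–2 s: v starts 5 cm/s; Δx = 5·2 + ½·-12·2² = -14 cm; v ends -19 cm/s.
2–3 s: v starts -19 cm/s; Δx = -19·1 + ½·3·1² = -17.5 cm; v ends -16 cm/s.
3–7 s: v starts -16 cm/s; Δx = -16·4 + ½·8·4² = 0 cm; v ends 16 cm/s.
x(7) = -8 + Σ Δx = -39.5 cm.

-39.5 cm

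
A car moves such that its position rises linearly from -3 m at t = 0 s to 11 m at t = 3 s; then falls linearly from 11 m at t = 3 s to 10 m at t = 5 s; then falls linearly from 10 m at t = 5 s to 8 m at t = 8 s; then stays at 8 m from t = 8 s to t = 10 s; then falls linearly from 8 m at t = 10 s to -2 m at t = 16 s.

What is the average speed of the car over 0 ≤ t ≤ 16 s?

Average speed = (total path length)/(elapsed time); on a piecewise-linear x-t graph the path length is Σ|Δx|.
0–3 s: |Δx| = |11 − -3| = 14 m
3–5 s: |Δx| = |10 − 11| = 1 m
5–8 s: |Δx| = |8 − 10| = 2 m
8–10 s: |Δx| = |8 − 8| = 0 m
10–16 s: |Δx| = |-2 − 8| = 10 m
Total path = 27 m; average speed = 27/16 = 1.6875 m/s.

1.6875 m/s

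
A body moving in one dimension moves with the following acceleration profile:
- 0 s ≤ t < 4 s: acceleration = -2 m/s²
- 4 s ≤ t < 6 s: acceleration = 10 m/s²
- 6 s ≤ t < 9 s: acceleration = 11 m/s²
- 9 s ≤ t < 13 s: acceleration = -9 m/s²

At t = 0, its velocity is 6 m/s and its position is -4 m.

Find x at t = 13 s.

255.5 m

On each constant-a segment, Δv = aΔt and Δx = v₀Δt + ½aΔt²; chain segment to segment.
0–4 s: v starts 6 m/s; Δx = 6·4 + ½·-2·4² = 8 m; v ends -2 m/s.
4–6 s: v starts -2 m/s; Δx = -2·2 + ½·10·2² = 16 m; v ends 18 m/s.
6–9 s: v starts 18 m/s; Δx = 18·3 + ½·11·3² = 103.5 m; v ends 51 m/s.
9–13 s: v starts 51 m/s; Δx = 51·4 + ½·-9·4² = 132 m; v ends 15 m/s.
x(13) = -4 + Σ Δx = 255.5 m.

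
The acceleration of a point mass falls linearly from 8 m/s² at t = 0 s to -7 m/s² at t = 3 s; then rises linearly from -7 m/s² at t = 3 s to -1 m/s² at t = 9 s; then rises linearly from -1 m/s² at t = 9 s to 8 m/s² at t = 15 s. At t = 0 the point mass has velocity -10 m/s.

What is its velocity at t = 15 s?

-11.5 m/s

Δv equals the area under the a-t graph; then v = v₀ + Δv.
0–3 s: ½(8 + -7)(3) = 1.5 m/s
3–9 s: ½(-7 + -1)(6) = -24 m/s
9–15 s: ½(-1 + 8)(6) = 21 m/s
Δv = -1.5 m/s, so v(15) = -10 + (-1.5) = -11.5 m/s.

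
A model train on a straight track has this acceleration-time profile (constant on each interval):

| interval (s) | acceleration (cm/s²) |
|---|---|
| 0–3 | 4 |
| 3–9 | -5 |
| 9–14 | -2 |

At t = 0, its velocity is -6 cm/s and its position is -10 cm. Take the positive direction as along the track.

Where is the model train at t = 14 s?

-209 cm

On each constant-a segment, Δv = aΔt and Δx = v₀Δt + ½aΔt²; chain segment to segment.
0–3 s: v starts -6 cm/s; Δx = -6·3 + ½·4·3² = 0 cm; v ends 6 cm/s.
3–9 s: v starts 6 cm/s; Δx = 6·6 + ½·-5·6² = -54 cm; v ends -24 cm/s.
9–14 s: v starts -24 cm/s; Δx = -24·5 + ½·-2·5² = -145 cm; v ends -34 cm/s.
x(14) = -10 + Σ Δx = -209 cm.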